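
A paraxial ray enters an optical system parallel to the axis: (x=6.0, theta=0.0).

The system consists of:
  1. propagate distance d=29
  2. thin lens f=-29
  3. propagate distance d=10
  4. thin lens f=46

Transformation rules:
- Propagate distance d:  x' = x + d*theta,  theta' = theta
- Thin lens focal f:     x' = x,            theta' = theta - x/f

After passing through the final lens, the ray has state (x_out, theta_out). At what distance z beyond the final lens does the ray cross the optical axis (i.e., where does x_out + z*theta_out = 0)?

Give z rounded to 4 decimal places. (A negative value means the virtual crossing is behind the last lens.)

Answer: -256.2857

Derivation:
Initial: x=6.0000 theta=0.0000
After 1 (propagate distance d=29): x=6.0000 theta=0.0000
After 2 (thin lens f=-29): x=6.0000 theta=6/29 (≈0.2069)
After 3 (propagate distance d=10): x=234/29 (≈8.0690) theta=6/29 (≈0.2069)
After 4 (thin lens f=46): x=234/29 (≈8.0690) theta=21/667 (≈0.0315)
z_focus = -x_out/theta_out = -(234/29)/(21/667) = -1794/7 ≈ -256.2857
Rounded to 4 decimal places: z = -256.2857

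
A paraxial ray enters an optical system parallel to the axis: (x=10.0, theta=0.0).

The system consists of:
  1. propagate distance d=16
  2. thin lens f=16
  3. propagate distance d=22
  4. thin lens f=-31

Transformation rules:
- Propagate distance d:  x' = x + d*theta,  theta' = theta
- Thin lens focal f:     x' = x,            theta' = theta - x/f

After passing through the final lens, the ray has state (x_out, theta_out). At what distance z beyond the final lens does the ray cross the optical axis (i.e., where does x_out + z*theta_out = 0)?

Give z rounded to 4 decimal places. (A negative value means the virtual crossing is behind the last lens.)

Answer: -5.0270

Derivation:
Initial: x=10.0000 theta=0.0000
After 1 (propagate distance d=16): x=10.0000 theta=0.0000
After 2 (thin lens f=16): x=10.0000 theta=-0.6250
After 3 (propagate distance d=22): x=-3.7500 theta=-0.6250
After 4 (thin lens f=-31): x=-3.7500 theta=-185/248 (≈-0.7460)
z_focus = -x_out/theta_out = -(-3.7500)/(-185/248) = -186/37 ≈ -5.0270
Rounded to 4 decimal places: z = -5.0270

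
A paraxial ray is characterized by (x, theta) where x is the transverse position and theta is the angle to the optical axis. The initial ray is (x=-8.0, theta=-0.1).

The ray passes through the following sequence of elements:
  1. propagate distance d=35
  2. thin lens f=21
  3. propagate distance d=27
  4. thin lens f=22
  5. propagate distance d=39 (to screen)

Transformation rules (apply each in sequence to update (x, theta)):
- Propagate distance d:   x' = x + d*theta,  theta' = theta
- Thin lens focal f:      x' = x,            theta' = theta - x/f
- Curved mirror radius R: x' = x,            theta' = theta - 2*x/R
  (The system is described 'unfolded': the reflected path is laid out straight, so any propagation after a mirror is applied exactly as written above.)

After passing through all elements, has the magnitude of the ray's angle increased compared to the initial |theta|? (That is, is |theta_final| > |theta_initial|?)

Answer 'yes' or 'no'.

Initial: x=-8.0000 theta=-0.1000
After 1 (propagate distance d=35): x=-11.5000 theta=-0.1000
After 2 (thin lens f=21): x=-11.5000 theta=47/105 (≈0.4476)
After 3 (propagate distance d=27): x=41/70 (≈0.5857) theta=47/105 (≈0.4476)
After 4 (thin lens f=22): x=41/70 (≈0.5857) theta=389/924 (≈0.4210)
After 5 (propagate distance d=39 (to screen)): x=3741/220 (≈17.0045) theta=389/924 (≈0.4210)
|theta_initial|=0.1000 |theta_final|=389/924 (≈0.4210) -> increased

Answer: yes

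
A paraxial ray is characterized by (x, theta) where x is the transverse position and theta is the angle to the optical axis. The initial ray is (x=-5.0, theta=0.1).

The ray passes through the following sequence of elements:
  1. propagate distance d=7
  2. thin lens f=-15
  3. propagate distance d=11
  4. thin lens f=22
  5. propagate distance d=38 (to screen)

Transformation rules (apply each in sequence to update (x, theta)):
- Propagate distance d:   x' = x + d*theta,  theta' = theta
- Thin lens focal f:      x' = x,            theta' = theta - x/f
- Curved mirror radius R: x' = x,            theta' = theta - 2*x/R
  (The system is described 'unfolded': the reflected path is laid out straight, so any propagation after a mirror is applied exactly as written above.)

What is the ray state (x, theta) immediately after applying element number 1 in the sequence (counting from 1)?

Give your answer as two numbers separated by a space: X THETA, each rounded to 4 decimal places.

Initial: x=-5.0000 theta=0.1000
After 1 (propagate distance d=7): x=-4.3000 theta=0.1000
Rounded to 4 decimal places: x = -4.3000, theta = 0.1000

Answer: -4.3000 0.1000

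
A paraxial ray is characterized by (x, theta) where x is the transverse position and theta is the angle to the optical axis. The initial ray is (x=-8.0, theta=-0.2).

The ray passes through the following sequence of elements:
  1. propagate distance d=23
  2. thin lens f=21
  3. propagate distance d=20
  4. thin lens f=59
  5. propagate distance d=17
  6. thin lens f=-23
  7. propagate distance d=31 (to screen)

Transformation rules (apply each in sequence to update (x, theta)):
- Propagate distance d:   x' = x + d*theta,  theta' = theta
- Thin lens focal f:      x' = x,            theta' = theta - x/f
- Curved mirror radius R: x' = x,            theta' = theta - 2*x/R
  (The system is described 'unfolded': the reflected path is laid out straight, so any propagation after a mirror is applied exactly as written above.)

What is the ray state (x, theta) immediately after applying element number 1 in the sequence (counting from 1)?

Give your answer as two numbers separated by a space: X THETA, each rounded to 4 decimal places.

Initial: x=-8.0000 theta=-0.2000
After 1 (propagate distance d=23): x=-12.6000 theta=-0.2000
Rounded to 4 decimal places: x = -12.6000, theta = -0.2000

Answer: -12.6000 -0.2000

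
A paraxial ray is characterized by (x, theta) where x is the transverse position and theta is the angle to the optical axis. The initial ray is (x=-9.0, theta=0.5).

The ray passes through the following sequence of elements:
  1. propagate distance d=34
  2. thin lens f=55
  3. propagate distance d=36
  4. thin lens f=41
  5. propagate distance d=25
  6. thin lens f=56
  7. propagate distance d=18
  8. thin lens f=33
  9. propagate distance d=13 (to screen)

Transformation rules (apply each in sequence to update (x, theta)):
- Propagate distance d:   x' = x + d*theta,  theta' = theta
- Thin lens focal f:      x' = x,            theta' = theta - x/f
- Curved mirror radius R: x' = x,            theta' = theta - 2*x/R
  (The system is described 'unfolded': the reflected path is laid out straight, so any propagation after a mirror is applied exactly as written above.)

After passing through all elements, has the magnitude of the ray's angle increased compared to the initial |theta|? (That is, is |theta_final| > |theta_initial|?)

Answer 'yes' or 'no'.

Answer: yes

Derivation:
Initial: x=-9.0000 theta=0.5000
After 1 (propagate distance d=34): x=8.0000 theta=0.5000
After 2 (thin lens f=55): x=8.0000 theta=39/110 (≈0.3545)
After 3 (propagate distance d=36): x=1142/55 (≈20.7636) theta=39/110 (≈0.3545)
After 4 (thin lens f=41): x=1142/55 (≈20.7636) theta=-137/902 (≈-0.1519)
After 5 (propagate distance d=25): x=76519/4510 (≈16.9665) theta=-137/902 (≈-0.1519)
After 6 (thin lens f=56): x=76519/4510 (≈16.9665) theta=-114879/252560 (≈-0.4549)
After 7 (propagate distance d=18): x=1108621/126280 (≈8.7791) theta=-114879/252560 (≈-0.4549)
After 8 (thin lens f=33): x=1108621/126280 (≈8.7791) theta=-6008249/8334480 (≈-0.7209)
After 9 (propagate distance d=13 (to screen)): x=-4938251/8334480 (≈-0.5925) theta=-6008249/8334480 (≈-0.7209)
|theta_initial|=0.5000 |theta_final|=6008249/8334480 (≈0.7209) -> increased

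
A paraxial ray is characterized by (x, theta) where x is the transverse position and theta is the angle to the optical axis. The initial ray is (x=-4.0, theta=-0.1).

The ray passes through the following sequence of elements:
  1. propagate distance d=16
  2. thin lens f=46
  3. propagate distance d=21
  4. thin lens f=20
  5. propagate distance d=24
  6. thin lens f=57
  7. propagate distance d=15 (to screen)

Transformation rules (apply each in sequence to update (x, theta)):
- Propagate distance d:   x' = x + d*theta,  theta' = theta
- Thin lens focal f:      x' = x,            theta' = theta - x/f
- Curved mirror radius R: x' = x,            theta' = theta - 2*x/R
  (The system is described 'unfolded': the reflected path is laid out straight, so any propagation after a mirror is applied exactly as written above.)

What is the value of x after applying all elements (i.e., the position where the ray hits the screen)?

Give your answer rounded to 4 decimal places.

Initial: x=-4.0000 theta=-0.1000
After 1 (propagate distance d=16): x=-5.6000 theta=-0.1000
After 2 (thin lens f=46): x=-5.6000 theta=1/46 (≈0.0217)
After 3 (propagate distance d=21): x=-1183/230 (≈-5.1435) theta=1/46 (≈0.0217)
After 4 (thin lens f=20): x=-1183/230 (≈-5.1435) theta=1283/4600 (≈0.2789)
After 5 (propagate distance d=24): x=1783/1150 (≈1.5504) theta=1283/4600 (≈0.2789)
After 6 (thin lens f=57): x=1783/1150 (≈1.5504) theta=65999/262200 (≈0.2517)
After 7 (propagate distance d=15 (to screen)): x=465503/87400 (≈5.3261) theta=65999/262200 (≈0.2517)
Rounded to 4 decimal places: x = 5.3261

Answer: 5.3261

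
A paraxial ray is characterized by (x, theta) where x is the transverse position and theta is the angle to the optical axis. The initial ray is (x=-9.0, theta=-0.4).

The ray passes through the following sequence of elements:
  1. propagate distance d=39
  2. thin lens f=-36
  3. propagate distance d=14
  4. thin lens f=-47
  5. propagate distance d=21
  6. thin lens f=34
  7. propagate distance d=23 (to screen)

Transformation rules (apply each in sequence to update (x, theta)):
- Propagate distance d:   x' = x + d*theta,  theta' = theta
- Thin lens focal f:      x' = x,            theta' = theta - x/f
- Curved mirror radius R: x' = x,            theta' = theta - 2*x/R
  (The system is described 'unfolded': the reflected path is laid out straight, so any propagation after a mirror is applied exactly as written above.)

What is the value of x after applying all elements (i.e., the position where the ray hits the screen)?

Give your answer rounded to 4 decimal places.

Initial: x=-9.0000 theta=-0.4000
After 1 (propagate distance d=39): x=-24.6000 theta=-0.4000
After 2 (thin lens f=-36): x=-24.6000 theta=-13/12 (≈-1.0833)
After 3 (propagate distance d=14): x=-1193/30 (≈-39.7667) theta=-13/12 (≈-1.0833)
After 4 (thin lens f=-47): x=-1193/30 (≈-39.7667) theta=-5441/2820 (≈-1.9294)
After 5 (propagate distance d=21): x=-226403/2820 (≈-80.2848) theta=-5441/2820 (≈-1.9294)
After 6 (thin lens f=34): x=-226403/2820 (≈-80.2848) theta=13803/31960 (≈0.4319)
After 7 (propagate distance d=23 (to screen)): x=-1349059/19176 (≈-70.3514) theta=13803/31960 (≈0.4319)
Rounded to 4 decimal places: x = -70.3514

Answer: -70.3514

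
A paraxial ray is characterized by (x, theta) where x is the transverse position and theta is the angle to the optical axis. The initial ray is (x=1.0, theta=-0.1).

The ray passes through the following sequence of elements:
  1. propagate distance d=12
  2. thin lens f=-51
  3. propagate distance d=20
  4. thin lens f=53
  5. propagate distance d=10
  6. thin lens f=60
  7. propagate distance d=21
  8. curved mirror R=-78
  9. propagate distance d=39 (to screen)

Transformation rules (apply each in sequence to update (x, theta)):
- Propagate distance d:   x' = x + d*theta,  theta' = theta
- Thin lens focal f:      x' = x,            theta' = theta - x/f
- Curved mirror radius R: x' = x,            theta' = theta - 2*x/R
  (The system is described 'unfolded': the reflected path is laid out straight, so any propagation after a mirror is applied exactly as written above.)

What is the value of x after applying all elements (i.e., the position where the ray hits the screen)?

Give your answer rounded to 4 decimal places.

Answer: -6.8126

Derivation:
Initial: x=1.0000 theta=-0.1000
After 1 (propagate distance d=12): x=-0.2000 theta=-0.1000
After 2 (thin lens f=-51): x=-0.2000 theta=-53/510 (≈-0.1039)
After 3 (propagate distance d=20): x=-581/255 (≈-2.2784) theta=-53/510 (≈-0.1039)
After 4 (thin lens f=53): x=-581/255 (≈-2.2784) theta=-549/9010 (≈-0.0609)
After 5 (propagate distance d=10): x=-39028/13515 (≈-2.8878) theta=-549/9010 (≈-0.0609)
After 6 (thin lens f=60): x=-39028/13515 (≈-2.8878) theta=-5191/405450 (≈-0.0128)
After 7 (propagate distance d=21): x=-426617/135150 (≈-3.1566) theta=-5191/405450 (≈-0.0128)
After 8 (curved mirror R=-78): x=-426617/135150 (≈-3.1566) theta=-1098/11713 (≈-0.0937)
After 9 (propagate distance d=39 (to screen)): x=-920717/135150 (≈-6.8126) theta=-1098/11713 (≈-0.0937)
Rounded to 4 decimal places: x = -6.8126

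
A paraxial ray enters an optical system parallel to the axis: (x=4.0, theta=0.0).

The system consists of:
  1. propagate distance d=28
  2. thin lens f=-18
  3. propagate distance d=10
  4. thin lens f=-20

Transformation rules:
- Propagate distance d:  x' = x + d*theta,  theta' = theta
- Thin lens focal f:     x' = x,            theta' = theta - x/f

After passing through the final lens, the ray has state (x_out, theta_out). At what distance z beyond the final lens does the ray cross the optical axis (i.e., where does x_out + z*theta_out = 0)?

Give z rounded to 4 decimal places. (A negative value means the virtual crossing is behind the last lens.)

Answer: -11.6667

Derivation:
Initial: x=4.0000 theta=0.0000
After 1 (propagate distance d=28): x=4.0000 theta=0.0000
After 2 (thin lens f=-18): x=4.0000 theta=2/9 (≈0.2222)
After 3 (propagate distance d=10): x=56/9 (≈6.2222) theta=2/9 (≈0.2222)
After 4 (thin lens f=-20): x=56/9 (≈6.2222) theta=8/15 (≈0.5333)
z_focus = -x_out/theta_out = -(56/9)/(8/15) = -35/3 ≈ -11.6667
Rounded to 4 decimal places: z = -11.6667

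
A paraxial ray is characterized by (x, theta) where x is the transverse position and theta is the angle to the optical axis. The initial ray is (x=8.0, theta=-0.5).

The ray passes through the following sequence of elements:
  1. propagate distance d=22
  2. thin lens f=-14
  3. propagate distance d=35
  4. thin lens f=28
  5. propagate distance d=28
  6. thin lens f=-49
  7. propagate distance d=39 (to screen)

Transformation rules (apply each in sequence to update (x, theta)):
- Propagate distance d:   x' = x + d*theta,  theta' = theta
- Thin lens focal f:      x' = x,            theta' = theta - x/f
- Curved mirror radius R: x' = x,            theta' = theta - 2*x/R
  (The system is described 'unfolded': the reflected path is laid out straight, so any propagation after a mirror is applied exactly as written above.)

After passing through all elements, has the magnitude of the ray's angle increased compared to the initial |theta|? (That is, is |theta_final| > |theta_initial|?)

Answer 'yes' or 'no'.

Initial: x=8.0000 theta=-0.5000
After 1 (propagate distance d=22): x=-3.0000 theta=-0.5000
After 2 (thin lens f=-14): x=-3.0000 theta=-5/7 (≈-0.7143)
After 3 (propagate distance d=35): x=-28.0000 theta=-5/7 (≈-0.7143)
After 4 (thin lens f=28): x=-28.0000 theta=2/7 (≈0.2857)
After 5 (propagate distance d=28): x=-20.0000 theta=2/7 (≈0.2857)
After 6 (thin lens f=-49): x=-20.0000 theta=-6/49 (≈-0.1224)
After 7 (propagate distance d=39 (to screen)): x=-1214/49 (≈-24.7755) theta=-6/49 (≈-0.1224)
|theta_initial|=0.5000 |theta_final|=6/49 (≈0.1224) -> not increased

Answer: no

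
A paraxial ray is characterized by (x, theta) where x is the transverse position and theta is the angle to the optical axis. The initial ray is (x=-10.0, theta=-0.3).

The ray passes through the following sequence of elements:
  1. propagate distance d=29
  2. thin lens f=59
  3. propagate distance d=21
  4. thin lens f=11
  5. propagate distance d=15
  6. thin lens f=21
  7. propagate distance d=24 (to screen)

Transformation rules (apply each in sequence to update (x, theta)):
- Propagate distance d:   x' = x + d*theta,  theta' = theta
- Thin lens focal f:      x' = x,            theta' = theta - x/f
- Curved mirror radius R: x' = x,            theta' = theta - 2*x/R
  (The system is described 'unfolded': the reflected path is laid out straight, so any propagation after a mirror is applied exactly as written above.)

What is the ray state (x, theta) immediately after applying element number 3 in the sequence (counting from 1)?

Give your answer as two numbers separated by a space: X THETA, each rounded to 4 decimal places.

Answer: -18.3441 0.0169

Derivation:
Initial: x=-10.0000 theta=-0.3000
After 1 (propagate distance d=29): x=-18.7000 theta=-0.3000
After 2 (thin lens f=59): x=-18.7000 theta=1/59 (≈0.0169)
After 3 (propagate distance d=21): x=-10823/590 (≈-18.3441) theta=1/59 (≈0.0169)
Rounded to 4 decimal places: x = -18.3441, theta = 0.0169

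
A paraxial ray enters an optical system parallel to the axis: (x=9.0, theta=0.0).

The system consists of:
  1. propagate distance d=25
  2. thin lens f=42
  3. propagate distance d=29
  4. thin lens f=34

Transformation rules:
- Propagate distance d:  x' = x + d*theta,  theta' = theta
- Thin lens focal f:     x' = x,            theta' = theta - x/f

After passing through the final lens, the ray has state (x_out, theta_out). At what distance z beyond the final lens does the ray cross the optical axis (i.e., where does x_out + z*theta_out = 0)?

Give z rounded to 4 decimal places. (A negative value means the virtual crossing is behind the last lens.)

Answer: 9.4043

Derivation:
Initial: x=9.0000 theta=0.0000
After 1 (propagate distance d=25): x=9.0000 theta=0.0000
After 2 (thin lens f=42): x=9.0000 theta=-3/14 (≈-0.2143)
After 3 (propagate distance d=29): x=39/14 (≈2.7857) theta=-3/14 (≈-0.2143)
After 4 (thin lens f=34): x=39/14 (≈2.7857) theta=-141/476 (≈-0.2962)
z_focus = -x_out/theta_out = -(39/14)/(-141/476) = 442/47 ≈ 9.4043
Rounded to 4 decimal places: z = 9.4043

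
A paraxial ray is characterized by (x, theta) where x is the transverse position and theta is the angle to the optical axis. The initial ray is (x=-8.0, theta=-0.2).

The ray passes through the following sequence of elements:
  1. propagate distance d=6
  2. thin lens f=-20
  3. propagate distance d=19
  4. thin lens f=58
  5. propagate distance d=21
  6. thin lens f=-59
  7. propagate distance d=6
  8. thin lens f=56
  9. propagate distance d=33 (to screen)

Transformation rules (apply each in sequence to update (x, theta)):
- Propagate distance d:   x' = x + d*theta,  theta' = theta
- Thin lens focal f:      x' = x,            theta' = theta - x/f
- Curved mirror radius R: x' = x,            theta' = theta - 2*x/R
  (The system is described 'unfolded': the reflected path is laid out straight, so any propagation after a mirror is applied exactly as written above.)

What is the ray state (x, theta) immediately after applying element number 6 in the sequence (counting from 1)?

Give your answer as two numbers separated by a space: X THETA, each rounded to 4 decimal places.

Answer: -27.7286 -0.7551

Derivation:
Initial: x=-8.0000 theta=-0.2000
After 1 (propagate distance d=6): x=-9.2000 theta=-0.2000
After 2 (thin lens f=-20): x=-9.2000 theta=-0.6600
After 3 (propagate distance d=19): x=-21.7400 theta=-0.6600
After 4 (thin lens f=58): x=-21.7400 theta=-827/2900 (≈-0.2852)
After 5 (propagate distance d=21): x=-80413/2900 (≈-27.7286) theta=-827/2900 (≈-0.2852)
After 6 (thin lens f=-59): x=-80413/2900 (≈-27.7286) theta=-64603/85550 (≈-0.7551)
Rounded to 4 decimal places: x = -27.7286, theta = -0.7551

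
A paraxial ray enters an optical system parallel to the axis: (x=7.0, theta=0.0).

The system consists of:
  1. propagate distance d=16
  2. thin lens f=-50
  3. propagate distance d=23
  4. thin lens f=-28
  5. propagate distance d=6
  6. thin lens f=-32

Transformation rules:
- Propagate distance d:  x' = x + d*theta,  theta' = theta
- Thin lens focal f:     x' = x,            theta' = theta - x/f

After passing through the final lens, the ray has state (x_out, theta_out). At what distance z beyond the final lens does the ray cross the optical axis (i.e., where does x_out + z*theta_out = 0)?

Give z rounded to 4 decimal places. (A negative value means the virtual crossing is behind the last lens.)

Answer: -14.4169

Derivation:
Initial: x=7.0000 theta=0.0000
After 1 (propagate distance d=16): x=7.0000 theta=0.0000
After 2 (thin lens f=-50): x=7.0000 theta=0.1400
After 3 (propagate distance d=23): x=10.2200 theta=0.1400
After 4 (thin lens f=-28): x=10.2200 theta=0.5050
After 5 (propagate distance d=6): x=13.2500 theta=0.5050
After 6 (thin lens f=-32): x=13.2500 theta=2941/3200 (≈0.9191)
z_focus = -x_out/theta_out = -(13.2500)/(2941/3200) = -42400/2941 ≈ -14.4169
Rounded to 4 decimal places: z = -14.4169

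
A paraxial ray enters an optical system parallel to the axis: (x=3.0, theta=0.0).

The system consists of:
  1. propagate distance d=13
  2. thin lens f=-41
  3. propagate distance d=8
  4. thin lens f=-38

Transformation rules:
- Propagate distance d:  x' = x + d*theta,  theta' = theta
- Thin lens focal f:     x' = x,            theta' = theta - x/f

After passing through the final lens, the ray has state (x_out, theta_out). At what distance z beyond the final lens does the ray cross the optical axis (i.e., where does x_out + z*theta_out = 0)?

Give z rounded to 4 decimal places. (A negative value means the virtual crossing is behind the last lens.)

Initial: x=3.0000 theta=0.0000
After 1 (propagate distance d=13): x=3.0000 theta=0.0000
After 2 (thin lens f=-41): x=3.0000 theta=3/41 (≈0.0732)
After 3 (propagate distance d=8): x=147/41 (≈3.5854) theta=3/41 (≈0.0732)
After 4 (thin lens f=-38): x=147/41 (≈3.5854) theta=261/1558 (≈0.1675)
z_focus = -x_out/theta_out = -(147/41)/(261/1558) = -1862/87 ≈ -21.4023
Rounded to 4 decimal places: z = -21.4023

Answer: -21.4023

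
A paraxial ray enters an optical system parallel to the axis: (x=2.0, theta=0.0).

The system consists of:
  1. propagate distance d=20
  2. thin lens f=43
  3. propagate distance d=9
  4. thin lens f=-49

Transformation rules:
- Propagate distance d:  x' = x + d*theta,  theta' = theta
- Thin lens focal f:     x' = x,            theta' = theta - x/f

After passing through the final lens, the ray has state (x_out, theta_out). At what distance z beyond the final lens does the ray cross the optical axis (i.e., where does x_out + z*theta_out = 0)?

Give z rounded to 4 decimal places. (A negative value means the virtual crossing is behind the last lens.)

Initial: x=2.0000 theta=0.0000
After 1 (propagate distance d=20): x=2.0000 theta=0.0000
After 2 (thin lens f=43): x=2.0000 theta=-2/43 (≈-0.0465)
After 3 (propagate distance d=9): x=68/43 (≈1.5814) theta=-2/43 (≈-0.0465)
After 4 (thin lens f=-49): x=68/43 (≈1.5814) theta=-30/2107 (≈-0.0142)
z_focus = -x_out/theta_out = -(68/43)/(-30/2107) = 1666/15 ≈ 111.0667
Rounded to 4 decimal places: z = 111.0667

Answer: 111.0667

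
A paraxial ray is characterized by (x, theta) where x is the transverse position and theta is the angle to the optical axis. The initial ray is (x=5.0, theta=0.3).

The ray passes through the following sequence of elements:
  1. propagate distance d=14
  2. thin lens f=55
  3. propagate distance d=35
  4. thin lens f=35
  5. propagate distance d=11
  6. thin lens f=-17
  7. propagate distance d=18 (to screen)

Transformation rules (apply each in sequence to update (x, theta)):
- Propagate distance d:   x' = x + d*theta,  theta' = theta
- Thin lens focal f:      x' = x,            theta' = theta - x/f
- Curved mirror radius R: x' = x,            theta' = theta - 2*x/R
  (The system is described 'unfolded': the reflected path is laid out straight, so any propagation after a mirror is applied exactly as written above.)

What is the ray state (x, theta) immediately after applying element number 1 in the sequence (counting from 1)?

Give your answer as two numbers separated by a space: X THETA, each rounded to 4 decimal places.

Initial: x=5.0000 theta=0.3000
After 1 (propagate distance d=14): x=9.2000 theta=0.3000
Rounded to 4 decimal places: x = 9.2000, theta = 0.3000

Answer: 9.2000 0.3000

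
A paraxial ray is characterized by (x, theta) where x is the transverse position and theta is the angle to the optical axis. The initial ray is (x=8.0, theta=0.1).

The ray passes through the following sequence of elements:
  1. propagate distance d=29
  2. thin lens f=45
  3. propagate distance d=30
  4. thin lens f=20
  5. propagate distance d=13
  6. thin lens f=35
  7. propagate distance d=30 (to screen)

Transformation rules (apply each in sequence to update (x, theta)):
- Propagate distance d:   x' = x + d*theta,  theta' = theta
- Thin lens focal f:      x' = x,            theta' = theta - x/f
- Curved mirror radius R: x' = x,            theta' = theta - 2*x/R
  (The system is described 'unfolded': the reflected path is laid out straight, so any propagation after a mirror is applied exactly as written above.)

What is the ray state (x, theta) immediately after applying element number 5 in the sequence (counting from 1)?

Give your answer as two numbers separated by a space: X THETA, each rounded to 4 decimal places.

Answer: 0.4728 -0.4739

Derivation:
Initial: x=8.0000 theta=0.1000
After 1 (propagate distance d=29): x=10.9000 theta=0.1000
After 2 (thin lens f=45): x=10.9000 theta=-32/225 (≈-0.1422)
After 3 (propagate distance d=30): x=199/30 (≈6.6333) theta=-32/225 (≈-0.1422)
After 4 (thin lens f=20): x=199/30 (≈6.6333) theta=-853/1800 (≈-0.4739)
After 5 (propagate distance d=13): x=851/1800 (≈0.4728) theta=-853/1800 (≈-0.4739)
Rounded to 4 decimal places: x = 0.4728, theta = -0.4739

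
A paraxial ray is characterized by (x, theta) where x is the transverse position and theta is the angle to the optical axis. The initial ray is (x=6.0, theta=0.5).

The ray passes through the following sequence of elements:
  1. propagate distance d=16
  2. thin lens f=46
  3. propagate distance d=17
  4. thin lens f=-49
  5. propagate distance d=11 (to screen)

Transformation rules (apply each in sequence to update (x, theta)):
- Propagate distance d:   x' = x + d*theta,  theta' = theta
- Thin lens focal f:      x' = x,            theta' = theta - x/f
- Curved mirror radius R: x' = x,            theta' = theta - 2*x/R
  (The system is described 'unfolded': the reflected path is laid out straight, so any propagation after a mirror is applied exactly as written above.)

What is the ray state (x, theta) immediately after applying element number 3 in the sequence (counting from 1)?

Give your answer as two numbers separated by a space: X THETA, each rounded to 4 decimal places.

Initial: x=6.0000 theta=0.5000
After 1 (propagate distance d=16): x=14.0000 theta=0.5000
After 2 (thin lens f=46): x=14.0000 theta=9/46 (≈0.1957)
After 3 (propagate distance d=17): x=797/46 (≈17.3261) theta=9/46 (≈0.1957)
Rounded to 4 decimal places: x = 17.3261, theta = 0.1957

Answer: 17.3261 0.1957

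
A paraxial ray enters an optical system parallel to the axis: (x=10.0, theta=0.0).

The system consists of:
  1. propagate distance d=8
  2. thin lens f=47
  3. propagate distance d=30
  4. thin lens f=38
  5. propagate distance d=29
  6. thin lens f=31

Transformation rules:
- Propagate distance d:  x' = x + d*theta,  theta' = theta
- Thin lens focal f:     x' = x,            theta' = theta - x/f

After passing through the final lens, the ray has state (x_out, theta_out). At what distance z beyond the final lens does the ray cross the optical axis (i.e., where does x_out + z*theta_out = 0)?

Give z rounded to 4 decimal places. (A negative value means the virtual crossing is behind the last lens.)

Answer: -38.9140

Derivation:
Initial: x=10.0000 theta=0.0000
After 1 (propagate distance d=8): x=10.0000 theta=0.0000
After 2 (thin lens f=47): x=10.0000 theta=-10/47 (≈-0.2128)
After 3 (propagate distance d=30): x=170/47 (≈3.6170) theta=-10/47 (≈-0.2128)
After 4 (thin lens f=38): x=170/47 (≈3.6170) theta=-275/893 (≈-0.3080)
After 5 (propagate distance d=29): x=-4745/893 (≈-5.3135) theta=-275/893 (≈-0.3080)
After 6 (thin lens f=31): x=-4745/893 (≈-5.3135) theta=-3780/27683 (≈-0.1365)
z_focus = -x_out/theta_out = -(-4745/893)/(-3780/27683) = -29419/756 ≈ -38.9140
Rounded to 4 decimal places: z = -38.9140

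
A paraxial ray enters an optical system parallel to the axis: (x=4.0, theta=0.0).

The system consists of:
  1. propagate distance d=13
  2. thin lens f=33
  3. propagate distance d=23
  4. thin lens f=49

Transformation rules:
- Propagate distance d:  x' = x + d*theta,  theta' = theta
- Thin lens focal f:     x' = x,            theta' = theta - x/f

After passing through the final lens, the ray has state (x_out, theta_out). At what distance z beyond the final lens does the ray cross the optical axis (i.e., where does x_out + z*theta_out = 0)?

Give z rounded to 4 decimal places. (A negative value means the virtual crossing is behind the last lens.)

Initial: x=4.0000 theta=0.0000
After 1 (propagate distance d=13): x=4.0000 theta=0.0000
After 2 (thin lens f=33): x=4.0000 theta=-4/33 (≈-0.1212)
After 3 (propagate distance d=23): x=40/33 (≈1.2121) theta=-4/33 (≈-0.1212)
After 4 (thin lens f=49): x=40/33 (≈1.2121) theta=-236/1617 (≈-0.1459)
z_focus = -x_out/theta_out = -(40/33)/(-236/1617) = 490/59 ≈ 8.3051
Rounded to 4 decimal places: z = 8.3051

Answer: 8.3051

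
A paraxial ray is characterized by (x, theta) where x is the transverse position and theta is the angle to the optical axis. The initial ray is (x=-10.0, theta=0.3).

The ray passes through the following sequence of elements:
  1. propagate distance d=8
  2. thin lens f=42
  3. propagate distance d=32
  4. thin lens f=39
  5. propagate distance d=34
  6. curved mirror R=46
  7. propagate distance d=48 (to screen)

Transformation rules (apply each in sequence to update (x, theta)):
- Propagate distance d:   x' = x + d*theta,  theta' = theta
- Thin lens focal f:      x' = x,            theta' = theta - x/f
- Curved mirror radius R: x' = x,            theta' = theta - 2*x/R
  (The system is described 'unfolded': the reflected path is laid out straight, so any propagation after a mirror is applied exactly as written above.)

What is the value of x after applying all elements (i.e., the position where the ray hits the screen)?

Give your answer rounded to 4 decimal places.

Answer: -5.3625

Derivation:
Initial: x=-10.0000 theta=0.3000
After 1 (propagate distance d=8): x=-7.6000 theta=0.3000
After 2 (thin lens f=42): x=-7.6000 theta=101/210 (≈0.4810)
After 3 (propagate distance d=32): x=818/105 (≈7.7905) theta=101/210 (≈0.4810)
After 4 (thin lens f=39): x=818/105 (≈7.7905) theta=329/1170 (≈0.2812)
After 5 (propagate distance d=34): x=71053/4095 (≈17.3512) theta=329/1170 (≈0.2812)
After 6 (curved mirror R=46): x=71053/4095 (≈17.3512) theta=-89137/188370 (≈-0.4732)
After 7 (propagate distance d=48 (to screen)): x=-505069/94185 (≈-5.3625) theta=-89137/188370 (≈-0.4732)
Rounded to 4 decimal places: x = -5.3625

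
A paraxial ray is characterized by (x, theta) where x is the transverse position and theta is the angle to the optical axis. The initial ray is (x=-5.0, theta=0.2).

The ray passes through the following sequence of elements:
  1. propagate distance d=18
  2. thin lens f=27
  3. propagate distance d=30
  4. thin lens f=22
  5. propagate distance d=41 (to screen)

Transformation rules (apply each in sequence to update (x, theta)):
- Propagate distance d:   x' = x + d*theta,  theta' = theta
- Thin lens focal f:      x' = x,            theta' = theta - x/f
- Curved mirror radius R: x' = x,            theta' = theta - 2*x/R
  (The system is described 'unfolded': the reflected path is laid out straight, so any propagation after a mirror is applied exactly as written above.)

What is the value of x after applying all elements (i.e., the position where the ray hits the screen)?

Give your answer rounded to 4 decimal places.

Initial: x=-5.0000 theta=0.2000
After 1 (propagate distance d=18): x=-1.4000 theta=0.2000
After 2 (thin lens f=27): x=-1.4000 theta=34/135 (≈0.2519)
After 3 (propagate distance d=30): x=277/45 (≈6.1556) theta=34/135 (≈0.2519)
After 4 (thin lens f=22): x=277/45 (≈6.1556) theta=-83/2970 (≈-0.0279)
After 5 (propagate distance d=41 (to screen)): x=14879/2970 (≈5.0098) theta=-83/2970 (≈-0.0279)
Rounded to 4 decimal places: x = 5.0098

Answer: 5.0098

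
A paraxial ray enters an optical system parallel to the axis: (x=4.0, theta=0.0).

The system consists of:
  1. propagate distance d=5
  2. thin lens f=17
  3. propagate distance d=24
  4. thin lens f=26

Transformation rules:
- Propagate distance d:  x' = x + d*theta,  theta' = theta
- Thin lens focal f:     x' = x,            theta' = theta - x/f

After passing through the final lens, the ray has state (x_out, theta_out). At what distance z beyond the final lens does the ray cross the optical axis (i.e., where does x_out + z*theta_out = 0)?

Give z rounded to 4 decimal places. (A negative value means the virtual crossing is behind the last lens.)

Initial: x=4.0000 theta=0.0000
After 1 (propagate distance d=5): x=4.0000 theta=0.0000
After 2 (thin lens f=17): x=4.0000 theta=-4/17 (≈-0.2353)
After 3 (propagate distance d=24): x=-28/17 (≈-1.6471) theta=-4/17 (≈-0.2353)
After 4 (thin lens f=26): x=-28/17 (≈-1.6471) theta=-38/221 (≈-0.1719)
z_focus = -x_out/theta_out = -(-28/17)/(-38/221) = -182/19 ≈ -9.5789
Rounded to 4 decimal places: z = -9.5789

Answer: -9.5789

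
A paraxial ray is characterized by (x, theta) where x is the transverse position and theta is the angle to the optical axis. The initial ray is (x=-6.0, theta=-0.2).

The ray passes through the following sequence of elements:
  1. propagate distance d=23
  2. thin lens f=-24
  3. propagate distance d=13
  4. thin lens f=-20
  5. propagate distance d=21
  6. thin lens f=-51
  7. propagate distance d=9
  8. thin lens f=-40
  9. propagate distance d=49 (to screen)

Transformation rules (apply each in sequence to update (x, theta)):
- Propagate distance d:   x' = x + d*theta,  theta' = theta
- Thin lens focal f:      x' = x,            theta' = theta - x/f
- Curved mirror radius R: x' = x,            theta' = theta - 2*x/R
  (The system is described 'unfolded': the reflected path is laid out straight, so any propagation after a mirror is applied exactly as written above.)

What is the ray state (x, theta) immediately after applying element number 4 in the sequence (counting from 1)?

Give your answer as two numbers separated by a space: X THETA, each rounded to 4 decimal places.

Initial: x=-6.0000 theta=-0.2000
After 1 (propagate distance d=23): x=-10.6000 theta=-0.2000
After 2 (thin lens f=-24): x=-10.6000 theta=-77/120 (≈-0.6417)
After 3 (propagate distance d=13): x=-2273/120 (≈-18.9417) theta=-77/120 (≈-0.6417)
After 4 (thin lens f=-20): x=-2273/120 (≈-18.9417) theta=-1271/800 (≈-1.5888)
Rounded to 4 decimal places: x = -18.9417, theta = -1.5888

Answer: -18.9417 -1.5888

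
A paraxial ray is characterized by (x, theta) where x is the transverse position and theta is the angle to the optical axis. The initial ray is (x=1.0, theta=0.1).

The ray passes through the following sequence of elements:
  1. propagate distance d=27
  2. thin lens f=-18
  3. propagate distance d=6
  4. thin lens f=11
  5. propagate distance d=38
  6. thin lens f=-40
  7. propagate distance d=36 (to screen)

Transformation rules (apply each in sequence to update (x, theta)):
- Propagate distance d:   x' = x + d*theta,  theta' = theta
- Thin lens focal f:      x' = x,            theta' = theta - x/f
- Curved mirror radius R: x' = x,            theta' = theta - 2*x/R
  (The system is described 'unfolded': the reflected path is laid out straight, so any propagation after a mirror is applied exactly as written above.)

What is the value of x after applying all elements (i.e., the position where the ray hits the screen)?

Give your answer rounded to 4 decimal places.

Answer: -10.8534

Derivation:
Initial: x=1.0000 theta=0.1000
After 1 (propagate distance d=27): x=3.7000 theta=0.1000
After 2 (thin lens f=-18): x=3.7000 theta=11/36 (≈0.3056)
After 3 (propagate distance d=6): x=83/15 (≈5.5333) theta=11/36 (≈0.3056)
After 4 (thin lens f=11): x=83/15 (≈5.5333) theta=-391/1980 (≈-0.1975)
After 5 (propagate distance d=38): x=-1951/990 (≈-1.9707) theta=-391/1980 (≈-0.1975)
After 6 (thin lens f=-40): x=-1951/990 (≈-1.9707) theta=-3257/13200 (≈-0.2467)
After 7 (propagate distance d=36 (to screen)): x=-107449/9900 (≈-10.8534) theta=-3257/13200 (≈-0.2467)
Rounded to 4 decimal places: x = -10.8534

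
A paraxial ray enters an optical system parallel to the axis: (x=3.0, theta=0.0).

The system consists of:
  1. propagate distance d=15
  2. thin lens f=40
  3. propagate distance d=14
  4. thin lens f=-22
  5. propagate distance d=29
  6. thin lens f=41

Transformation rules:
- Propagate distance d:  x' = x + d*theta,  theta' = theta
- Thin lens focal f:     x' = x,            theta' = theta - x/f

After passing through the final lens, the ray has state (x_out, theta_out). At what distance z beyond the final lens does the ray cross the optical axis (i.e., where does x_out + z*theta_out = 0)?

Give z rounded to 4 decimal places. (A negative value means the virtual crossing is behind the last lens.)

Answer: 53.8321

Derivation:
Initial: x=3.0000 theta=0.0000
After 1 (propagate distance d=15): x=3.0000 theta=0.0000
After 2 (thin lens f=40): x=3.0000 theta=-0.0750
After 3 (propagate distance d=14): x=1.9500 theta=-0.0750
After 4 (thin lens f=-22): x=1.9500 theta=3/220 (≈0.0136)
After 5 (propagate distance d=29): x=129/55 (≈2.3455) theta=3/220 (≈0.0136)
After 6 (thin lens f=41): x=129/55 (≈2.3455) theta=-393/9020 (≈-0.0436)
z_focus = -x_out/theta_out = -(129/55)/(-393/9020) = 7052/131 ≈ 53.8321
Rounded to 4 decimal places: z = 53.8321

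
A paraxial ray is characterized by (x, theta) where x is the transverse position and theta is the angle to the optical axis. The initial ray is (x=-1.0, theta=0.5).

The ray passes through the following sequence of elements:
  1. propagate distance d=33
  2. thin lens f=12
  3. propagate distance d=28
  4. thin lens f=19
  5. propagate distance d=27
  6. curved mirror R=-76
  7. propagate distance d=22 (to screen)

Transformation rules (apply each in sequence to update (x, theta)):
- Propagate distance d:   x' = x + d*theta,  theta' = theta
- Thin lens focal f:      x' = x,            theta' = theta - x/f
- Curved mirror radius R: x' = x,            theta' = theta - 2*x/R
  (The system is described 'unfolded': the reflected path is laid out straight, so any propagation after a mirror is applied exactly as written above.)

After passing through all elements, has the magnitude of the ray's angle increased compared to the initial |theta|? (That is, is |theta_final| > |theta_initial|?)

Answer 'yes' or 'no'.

Initial: x=-1.0000 theta=0.5000
After 1 (propagate distance d=33): x=15.5000 theta=0.5000
After 2 (thin lens f=12): x=15.5000 theta=-19/24 (≈-0.7917)
After 3 (propagate distance d=28): x=-20/3 (≈-6.6667) theta=-19/24 (≈-0.7917)
After 4 (thin lens f=19): x=-20/3 (≈-6.6667) theta=-67/152 (≈-0.4408)
After 5 (propagate distance d=27): x=-8467/456 (≈-18.5680) theta=-67/152 (≈-0.4408)
After 6 (curved mirror R=-76): x=-8467/456 (≈-18.5680) theta=-16105/17328 (≈-0.9294)
After 7 (propagate distance d=22 (to screen)): x=-28169/722 (≈-39.0152) theta=-16105/17328 (≈-0.9294)
|theta_initial|=0.5000 |theta_final|=16105/17328 (≈0.9294) -> increased

Answer: yes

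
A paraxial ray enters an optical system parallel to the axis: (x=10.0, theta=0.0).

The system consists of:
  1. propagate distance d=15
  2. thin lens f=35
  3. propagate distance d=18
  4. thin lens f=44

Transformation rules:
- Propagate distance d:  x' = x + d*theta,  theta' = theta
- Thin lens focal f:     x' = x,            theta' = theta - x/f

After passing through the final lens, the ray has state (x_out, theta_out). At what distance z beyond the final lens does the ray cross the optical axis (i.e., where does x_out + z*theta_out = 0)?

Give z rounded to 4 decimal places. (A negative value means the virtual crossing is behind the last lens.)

Initial: x=10.0000 theta=0.0000
After 1 (propagate distance d=15): x=10.0000 theta=0.0000
After 2 (thin lens f=35): x=10.0000 theta=-2/7 (≈-0.2857)
After 3 (propagate distance d=18): x=34/7 (≈4.8571) theta=-2/7 (≈-0.2857)
After 4 (thin lens f=44): x=34/7 (≈4.8571) theta=-61/154 (≈-0.3961)
z_focus = -x_out/theta_out = -(34/7)/(-61/154) = 748/61 ≈ 12.2623
Rounded to 4 decimal places: z = 12.2623

Answer: 12.2623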